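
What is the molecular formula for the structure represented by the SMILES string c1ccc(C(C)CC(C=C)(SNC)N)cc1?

C13H20N2S

Heavy atoms from the SMILES: 13 C, 2 N, 1 S.
Implicit hydrogens by atom environment:
  5 × C (aromatic): 1 H each → 5
  2 × C: 3 H each → 6
  2 × C: 2 H each → 4
  2 × C: 1 H each → 2
  1 × C: no H
  1 × C (aromatic): no H
  1 × N: 2 H
  1 × N: 1 H
  1 × S: no H
  Total hydrogens = 20.
Molecular formula: C13H20N2S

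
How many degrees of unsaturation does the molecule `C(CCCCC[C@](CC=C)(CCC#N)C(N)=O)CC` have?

Molecular formula from the SMILES: C16H28N2O.
DoU = (2C + 2 + N − H − X)/2 = (2·16 + 2 + 2 − 28 − 0)/2 = 8/2 = 4.
(Structurally: 0 ring(s) + 4 π bond(s) = 4.)

4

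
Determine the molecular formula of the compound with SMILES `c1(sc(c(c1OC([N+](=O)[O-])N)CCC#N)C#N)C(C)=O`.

Heavy atoms from the SMILES: 11 C, 4 N, 4 O, 1 S.
Implicit hydrogens by atom environment:
  4 × C (aromatic): no H
  3 × C: no H
  3 × O: no H
  2 × C: 2 H each → 4
  2 × N: no H
  1 × C: 3 H
  1 × C: 1 H
  1 × N: 2 H
  1 × N (charge +1): no H
  1 × O (charge -1): no H
  1 × S (aromatic): no H
  Total hydrogens = 10.
Molecular formula: C11H10N4O4S

C11H10N4O4S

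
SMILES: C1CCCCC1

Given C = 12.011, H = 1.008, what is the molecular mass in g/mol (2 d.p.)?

Molecular formula: C6H12.
M = 6×12.011 + 12×1.008 = 84.16 g/mol.

84.16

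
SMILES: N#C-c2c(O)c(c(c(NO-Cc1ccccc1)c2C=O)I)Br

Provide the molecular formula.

Heavy atoms from the SMILES: 1 Br, 15 C, 1 I, 2 N, 3 O.
Implicit hydrogens by atom environment:
  7 × C (aromatic): no H
  5 × C (aromatic): 1 H each → 5
  2 × O: no H
  1 × Br: no H
  1 × C: 2 H
  1 × C: 1 H
  1 × C: no H
  1 × I: no H
  1 × N: 1 H
  1 × N: no H
  1 × O: 1 H
  Total hydrogens = 10.
Molecular formula: C15H10BrIN2O3

C15H10BrIN2O3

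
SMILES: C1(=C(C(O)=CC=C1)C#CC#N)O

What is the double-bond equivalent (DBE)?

8

Molecular formula from the SMILES: C9H5NO2.
DoU = (2C + 2 + N − H − X)/2 = (2·9 + 2 + 1 − 5 − 0)/2 = 16/2 = 8.
(Structurally: 1 ring(s) + 7 π bond(s) = 8.)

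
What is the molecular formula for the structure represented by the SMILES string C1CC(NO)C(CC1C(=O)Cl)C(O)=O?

Heavy atoms from the SMILES: 8 C, 1 Cl, 1 N, 4 O.
Implicit hydrogens by atom environment:
  3 × C: 2 H each → 6
  3 × C: 1 H each → 3
  2 × C: no H
  2 × O: 1 H each → 2
  2 × O: no H
  1 × Cl: no H
  1 × N: 1 H
  Total hydrogens = 12.
Molecular formula: C8H12ClNO4

C8H12ClNO4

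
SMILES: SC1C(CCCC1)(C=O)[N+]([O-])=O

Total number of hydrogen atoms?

Hydrogens are implicit in SMILES; fill each atom to its normal valence:
  4 × C: 2 H each → 8
  2 × C: 1 H each → 2
  2 × O: no H
  1 × C: no H
  1 × N (charge +1): no H
  1 × O (charge -1): no H
  1 × S: 1 H
  Total hydrogens = 11.

11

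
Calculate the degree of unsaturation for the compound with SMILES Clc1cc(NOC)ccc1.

Molecular formula from the SMILES: C7H8ClNO.
DoU = (2C + 2 + N − H − X)/2 = (2·7 + 2 + 1 − 8 − 1)/2 = 8/2 = 4.
(Structurally: 1 ring(s) + 3 π bond(s) = 4.)

4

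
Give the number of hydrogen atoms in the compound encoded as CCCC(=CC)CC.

16

Hydrogens are implicit in SMILES; fill each atom to its normal valence:
  3 × C: 3 H each → 9
  3 × C: 2 H each → 6
  1 × C: 1 H
  1 × C: no H
  Total hydrogens = 16.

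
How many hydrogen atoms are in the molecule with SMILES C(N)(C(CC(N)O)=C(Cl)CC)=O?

Hydrogens are implicit in SMILES; fill each atom to its normal valence:
  3 × C: no H
  2 × C: 2 H each → 4
  2 × N: 2 H each → 4
  1 × C: 3 H
  1 × C: 1 H
  1 × Cl: no H
  1 × O: 1 H
  1 × O: no H
  Total hydrogens = 13.

13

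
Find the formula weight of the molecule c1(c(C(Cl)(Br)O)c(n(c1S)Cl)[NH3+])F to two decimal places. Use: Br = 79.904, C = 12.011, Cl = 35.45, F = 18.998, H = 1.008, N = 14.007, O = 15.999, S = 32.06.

Molecular formula: C5H5BrCl2FN2OS+.
M = 1×79.904 + 5×12.011 + 2×35.45 + 1×18.998 + 5×1.008 + 2×14.007 + 1×15.999 + 1×32.06 = 310.97 g/mol.

310.97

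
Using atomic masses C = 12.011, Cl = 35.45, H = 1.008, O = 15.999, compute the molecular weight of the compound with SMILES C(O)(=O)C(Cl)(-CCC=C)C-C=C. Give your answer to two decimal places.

Molecular formula: C9H13ClO2.
M = 9×12.011 + 1×35.45 + 13×1.008 + 2×15.999 = 188.65 g/mol.

188.65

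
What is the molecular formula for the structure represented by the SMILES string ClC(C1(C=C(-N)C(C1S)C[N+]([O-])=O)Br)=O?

Heavy atoms from the SMILES: 1 Br, 7 C, 1 Cl, 2 N, 3 O, 1 S.
Implicit hydrogens by atom environment:
  3 × C: 1 H each → 3
  3 × C: no H
  2 × O: no H
  1 × Br: no H
  1 × C: 2 H
  1 × Cl: no H
  1 × N: 2 H
  1 × N (charge +1): no H
  1 × O (charge -1): no H
  1 × S: 1 H
  Total hydrogens = 8.
Molecular formula: C7H8BrClN2O3S

C7H8BrClN2O3S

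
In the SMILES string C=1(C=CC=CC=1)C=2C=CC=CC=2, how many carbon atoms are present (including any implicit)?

The symbol for carbon appears 12 times in the SMILES.

12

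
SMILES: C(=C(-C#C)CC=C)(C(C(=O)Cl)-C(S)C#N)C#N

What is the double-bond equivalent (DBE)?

9

Molecular formula from the SMILES: C12H9ClN2OS.
DoU = (2C + 2 + N − H − X)/2 = (2·12 + 2 + 2 − 9 − 1)/2 = 18/2 = 9.
(Structurally: 0 ring(s) + 9 π bond(s) = 9.)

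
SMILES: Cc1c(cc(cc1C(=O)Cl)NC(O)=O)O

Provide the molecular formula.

C9H8ClNO4

Heavy atoms from the SMILES: 9 C, 1 Cl, 1 N, 4 O.
Implicit hydrogens by atom environment:
  4 × C (aromatic): no H
  2 × C (aromatic): 1 H each → 2
  2 × C: no H
  2 × O: 1 H each → 2
  2 × O: no H
  1 × C: 3 H
  1 × Cl: no H
  1 × N: 1 H
  Total hydrogens = 8.
Molecular formula: C9H8ClNO4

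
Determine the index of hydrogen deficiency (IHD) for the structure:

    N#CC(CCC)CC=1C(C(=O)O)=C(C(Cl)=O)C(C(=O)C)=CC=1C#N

Molecular formula from the SMILES: C17H15ClN2O4.
DoU = (2C + 2 + N − H − X)/2 = (2·17 + 2 + 2 − 15 − 1)/2 = 22/2 = 11.
(Structurally: 1 ring(s) + 10 π bond(s) = 11.)

11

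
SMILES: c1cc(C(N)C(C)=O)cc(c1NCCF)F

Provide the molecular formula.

C11H14F2N2O

Heavy atoms from the SMILES: 11 C, 2 F, 2 N, 1 O.
Implicit hydrogens by atom environment:
  3 × C (aromatic): 1 H each → 3
  3 × C (aromatic): no H
  2 × C: 2 H each → 4
  2 × F: no H
  1 × C: 3 H
  1 × C: 1 H
  1 × C: no H
  1 × N: 2 H
  1 × N: 1 H
  1 × O: no H
  Total hydrogens = 14.
Molecular formula: C11H14F2N2O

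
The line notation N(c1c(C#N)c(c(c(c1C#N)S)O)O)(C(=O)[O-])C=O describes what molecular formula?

Heavy atoms from the SMILES: 10 C, 3 N, 5 O, 1 S.
Implicit hydrogens by atom environment:
  6 × C (aromatic): no H
  3 × C: no H
  3 × N: no H
  2 × O: 1 H each → 2
  2 × O: no H
  1 × C: 1 H
  1 × O (charge -1): no H
  1 × S: 1 H
  Total hydrogens = 4.
Net charge -1.
Molecular formula: C10H4N3O5S-

C10H4N3O5S-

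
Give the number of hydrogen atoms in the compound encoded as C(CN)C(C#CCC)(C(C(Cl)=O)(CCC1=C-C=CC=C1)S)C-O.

24

Hydrogens are implicit in SMILES; fill each atom to its normal valence:
  6 × C: 2 H each → 12
  5 × C (aromatic): 1 H each → 5
  5 × C: no H
  1 × C: 3 H
  1 × C (aromatic): no H
  1 × Cl: no H
  1 × N: 2 H
  1 × O: 1 H
  1 × O: no H
  1 × S: 1 H
  Total hydrogens = 24.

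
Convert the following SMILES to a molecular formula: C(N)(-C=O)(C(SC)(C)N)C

C6H14N2OS

Heavy atoms from the SMILES: 6 C, 2 N, 1 O, 1 S.
Implicit hydrogens by atom environment:
  3 × C: 3 H each → 9
  2 × C: no H
  2 × N: 2 H each → 4
  1 × C: 1 H
  1 × O: no H
  1 × S: no H
  Total hydrogens = 14.
Molecular formula: C6H14N2OS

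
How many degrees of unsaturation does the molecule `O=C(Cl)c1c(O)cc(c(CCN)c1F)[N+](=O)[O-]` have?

6

Molecular formula from the SMILES: C9H8ClFN2O4.
DoU = (2C + 2 + N − H − X)/2 = (2·9 + 2 + 2 − 8 − 2)/2 = 12/2 = 6.
(Structurally: 1 ring(s) + 5 π bond(s) = 6.)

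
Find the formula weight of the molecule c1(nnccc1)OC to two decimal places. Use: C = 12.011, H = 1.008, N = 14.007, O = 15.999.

110.12

Molecular formula: C5H6N2O.
M = 5×12.011 + 6×1.008 + 2×14.007 + 1×15.999 = 110.12 g/mol.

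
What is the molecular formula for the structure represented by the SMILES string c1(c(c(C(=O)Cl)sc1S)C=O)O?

C6H3ClO3S2

Heavy atoms from the SMILES: 6 C, 1 Cl, 3 O, 2 S.
Implicit hydrogens by atom environment:
  4 × C (aromatic): no H
  2 × O: no H
  1 × C: 1 H
  1 × C: no H
  1 × Cl: no H
  1 × O: 1 H
  1 × S: 1 H
  1 × S (aromatic): no H
  Total hydrogens = 3.
Molecular formula: C6H3ClO3S2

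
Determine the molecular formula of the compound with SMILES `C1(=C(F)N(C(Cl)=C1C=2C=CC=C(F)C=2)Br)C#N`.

C11H4BrClF2N2

Heavy atoms from the SMILES: 1 Br, 11 C, 1 Cl, 2 F, 2 N.
Implicit hydrogens by atom environment:
  6 × C (aromatic): no H
  4 × C (aromatic): 1 H each → 4
  2 × F: no H
  1 × Br: no H
  1 × C: no H
  1 × Cl: no H
  1 × N (aromatic): no H
  1 × N: no H
  Total hydrogens = 4.
Molecular formula: C11H4BrClF2N2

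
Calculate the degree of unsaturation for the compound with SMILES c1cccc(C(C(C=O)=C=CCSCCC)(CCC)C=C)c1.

8

Molecular formula from the SMILES: C20H26OS.
DoU = (2C + 2 + N − H − X)/2 = (2·20 + 2 + 0 − 26 − 0)/2 = 16/2 = 8.
(Structurally: 1 ring(s) + 7 π bond(s) = 8.)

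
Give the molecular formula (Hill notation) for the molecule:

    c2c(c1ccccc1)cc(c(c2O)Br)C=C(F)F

Heavy atoms from the SMILES: 1 Br, 14 C, 2 F, 1 O.
Implicit hydrogens by atom environment:
  7 × C (aromatic): 1 H each → 7
  5 × C (aromatic): no H
  2 × F: no H
  1 × Br: no H
  1 × C: 1 H
  1 × C: no H
  1 × O: 1 H
  Total hydrogens = 9.
Molecular formula: C14H9BrF2O

C14H9BrF2O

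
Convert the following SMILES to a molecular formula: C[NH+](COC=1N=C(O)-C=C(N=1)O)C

Heavy atoms from the SMILES: 7 C, 3 N, 3 O.
Implicit hydrogens by atom environment:
  3 × C (aromatic): no H
  2 × C: 3 H each → 6
  2 × N (aromatic): no H
  2 × O: 1 H each → 2
  1 × C: 2 H
  1 × C (aromatic): 1 H
  1 × N (charge +1): 1 H
  1 × O: no H
  Total hydrogens = 12.
Net charge +1.
Molecular formula: C7H12N3O3+

C7H12N3O3+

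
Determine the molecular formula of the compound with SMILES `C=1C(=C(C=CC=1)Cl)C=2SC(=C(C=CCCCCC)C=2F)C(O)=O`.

Heavy atoms from the SMILES: 18 C, 1 Cl, 1 F, 2 O, 1 S.
Implicit hydrogens by atom environment:
  6 × C (aromatic): no H
  4 × C: 2 H each → 8
  4 × C (aromatic): 1 H each → 4
  2 × C: 1 H each → 2
  1 × C: 3 H
  1 × C: no H
  1 × Cl: no H
  1 × F: no H
  1 × O: 1 H
  1 × O: no H
  1 × S (aromatic): no H
  Total hydrogens = 18.
Molecular formula: C18H18ClFO2S

C18H18ClFO2S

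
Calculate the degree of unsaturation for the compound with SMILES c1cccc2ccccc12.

7

Molecular formula from the SMILES: C10H8.
DoU = (2C + 2 + N − H − X)/2 = (2·10 + 2 + 0 − 8 − 0)/2 = 14/2 = 7.
(Structurally: 2 ring(s) + 5 π bond(s) = 7.)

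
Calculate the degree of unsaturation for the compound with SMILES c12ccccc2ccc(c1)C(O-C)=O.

8

Molecular formula from the SMILES: C12H10O2.
DoU = (2C + 2 + N − H − X)/2 = (2·12 + 2 + 0 − 10 − 0)/2 = 16/2 = 8.
(Structurally: 2 ring(s) + 6 π bond(s) = 8.)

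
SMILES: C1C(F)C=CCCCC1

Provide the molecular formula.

Heavy atoms from the SMILES: 8 C, 1 F.
Implicit hydrogens by atom environment:
  5 × C: 2 H each → 10
  3 × C: 1 H each → 3
  1 × F: no H
  Total hydrogens = 13.
Molecular formula: C8H13F

C8H13F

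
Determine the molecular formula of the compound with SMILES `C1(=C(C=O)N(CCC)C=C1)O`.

C8H11NO2

Heavy atoms from the SMILES: 8 C, 1 N, 2 O.
Implicit hydrogens by atom environment:
  2 × C: 2 H each → 4
  2 × C (aromatic): 1 H each → 2
  2 × C (aromatic): no H
  1 × C: 3 H
  1 × C: 1 H
  1 × N (aromatic): no H
  1 × O: 1 H
  1 × O: no H
  Total hydrogens = 11.
Molecular formula: C8H11NO2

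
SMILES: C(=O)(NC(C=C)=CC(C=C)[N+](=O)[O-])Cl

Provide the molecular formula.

C8H9ClN2O3

Heavy atoms from the SMILES: 8 C, 1 Cl, 2 N, 3 O.
Implicit hydrogens by atom environment:
  4 × C: 1 H each → 4
  2 × C: 2 H each → 4
  2 × C: no H
  2 × O: no H
  1 × Cl: no H
  1 × N: 1 H
  1 × N (charge +1): no H
  1 × O (charge -1): no H
  Total hydrogens = 9.
Molecular formula: C8H9ClN2O3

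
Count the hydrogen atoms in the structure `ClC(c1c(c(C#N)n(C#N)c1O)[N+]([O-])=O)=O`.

1

Hydrogens are implicit in SMILES; fill each atom to its normal valence:
  4 × C (aromatic): no H
  3 × C: no H
  2 × N: no H
  2 × O: no H
  1 × Cl: no H
  1 × N (aromatic): no H
  1 × N (charge +1): no H
  1 × O: 1 H
  1 × O (charge -1): no H
  Total hydrogens = 1.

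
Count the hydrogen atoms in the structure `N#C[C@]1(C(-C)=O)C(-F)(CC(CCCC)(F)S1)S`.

Hydrogens are implicit in SMILES; fill each atom to its normal valence:
  5 × C: no H
  4 × C: 2 H each → 8
  2 × C: 3 H each → 6
  2 × F: no H
  1 × N: no H
  1 × O: no H
  1 × S: 1 H
  1 × S: no H
  Total hydrogens = 15.

15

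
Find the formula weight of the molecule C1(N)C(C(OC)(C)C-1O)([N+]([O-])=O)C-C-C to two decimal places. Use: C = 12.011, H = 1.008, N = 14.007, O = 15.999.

Molecular formula: C9H18N2O4.
M = 9×12.011 + 18×1.008 + 2×14.007 + 4×15.999 = 218.25 g/mol.

218.25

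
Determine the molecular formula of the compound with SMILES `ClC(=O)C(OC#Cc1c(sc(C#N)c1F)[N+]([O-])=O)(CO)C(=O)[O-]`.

Heavy atoms from the SMILES: 11 C, 1 Cl, 1 F, 2 N, 7 O, 1 S.
Implicit hydrogens by atom environment:
  6 × C: no H
  4 × C (aromatic): no H
  4 × O: no H
  2 × O (charge -1): no H
  1 × C: 2 H
  1 × Cl: no H
  1 × F: no H
  1 × N: no H
  1 × N (charge +1): no H
  1 × O: 1 H
  1 × S (aromatic): no H
  Total hydrogens = 3.
Net charge -1.
Molecular formula: C11H3ClFN2O7S-

C11H3ClFN2O7S-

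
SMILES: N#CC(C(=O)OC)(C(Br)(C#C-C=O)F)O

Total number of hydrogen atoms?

Hydrogens are implicit in SMILES; fill each atom to its normal valence:
  6 × C: no H
  3 × O: no H
  1 × Br: no H
  1 × C: 3 H
  1 × C: 1 H
  1 × F: no H
  1 × N: no H
  1 × O: 1 H
  Total hydrogens = 5.

5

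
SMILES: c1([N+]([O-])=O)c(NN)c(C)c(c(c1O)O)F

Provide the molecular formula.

Heavy atoms from the SMILES: 7 C, 1 F, 3 N, 4 O.
Implicit hydrogens by atom environment:
  6 × C (aromatic): no H
  2 × O: 1 H each → 2
  1 × C: 3 H
  1 × F: no H
  1 × N: 2 H
  1 × N: 1 H
  1 × N (charge +1): no H
  1 × O: no H
  1 × O (charge -1): no H
  Total hydrogens = 8.
Molecular formula: C7H8FN3O4

C7H8FN3O4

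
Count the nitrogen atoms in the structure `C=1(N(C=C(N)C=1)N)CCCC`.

The symbol for nitrogen appears 3 times in the SMILES.

3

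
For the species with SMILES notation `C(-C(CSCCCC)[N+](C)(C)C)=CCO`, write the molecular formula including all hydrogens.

C12H26NOS+

Heavy atoms from the SMILES: 12 C, 1 N, 1 O, 1 S.
Implicit hydrogens by atom environment:
  5 × C: 2 H each → 10
  4 × C: 3 H each → 12
  3 × C: 1 H each → 3
  1 × N (charge +1): no H
  1 × O: 1 H
  1 × S: no H
  Total hydrogens = 26.
Net charge +1.
Molecular formula: C12H26NOS+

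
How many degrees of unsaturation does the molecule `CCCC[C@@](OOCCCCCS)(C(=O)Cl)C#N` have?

Molecular formula from the SMILES: C12H20ClNO3S.
DoU = (2C + 2 + N − H − X)/2 = (2·12 + 2 + 1 − 20 − 1)/2 = 6/2 = 3.
(Structurally: 0 ring(s) + 3 π bond(s) = 3.)

3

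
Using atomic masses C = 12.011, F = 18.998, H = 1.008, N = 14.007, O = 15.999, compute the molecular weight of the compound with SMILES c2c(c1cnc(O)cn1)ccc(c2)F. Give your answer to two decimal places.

190.18

Molecular formula: C10H7FN2O.
M = 10×12.011 + 1×18.998 + 7×1.008 + 2×14.007 + 1×15.999 = 190.18 g/mol.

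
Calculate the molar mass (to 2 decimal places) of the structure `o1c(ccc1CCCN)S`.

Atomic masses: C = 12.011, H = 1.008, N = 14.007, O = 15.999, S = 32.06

Molecular formula: C7H11NOS.
M = 7×12.011 + 11×1.008 + 1×14.007 + 1×15.999 + 1×32.06 = 157.23 g/mol.

157.23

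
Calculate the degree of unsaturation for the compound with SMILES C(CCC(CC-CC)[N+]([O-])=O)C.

Molecular formula from the SMILES: C9H19NO2.
DoU = (2C + 2 + N − H − X)/2 = (2·9 + 2 + 1 − 19 − 0)/2 = 2/2 = 1.
(Structurally: 0 ring(s) + 1 π bond(s) = 1.)

1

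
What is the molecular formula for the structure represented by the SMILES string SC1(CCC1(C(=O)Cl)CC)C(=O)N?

Heavy atoms from the SMILES: 8 C, 1 Cl, 1 N, 2 O, 1 S.
Implicit hydrogens by atom environment:
  4 × C: no H
  3 × C: 2 H each → 6
  2 × O: no H
  1 × C: 3 H
  1 × Cl: no H
  1 × N: 2 H
  1 × S: 1 H
  Total hydrogens = 12.
Molecular formula: C8H12ClNO2S

C8H12ClNO2S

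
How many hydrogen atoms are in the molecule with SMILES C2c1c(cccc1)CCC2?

Hydrogens are implicit in SMILES; fill each atom to its normal valence:
  4 × C: 2 H each → 8
  4 × C (aromatic): 1 H each → 4
  2 × C (aromatic): no H
  Total hydrogens = 12.

12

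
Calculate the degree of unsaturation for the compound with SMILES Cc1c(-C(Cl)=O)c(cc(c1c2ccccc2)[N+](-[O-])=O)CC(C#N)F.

Molecular formula from the SMILES: C17H12ClFN2O3.
DoU = (2C + 2 + N − H − X)/2 = (2·17 + 2 + 2 − 12 − 2)/2 = 24/2 = 12.
(Structurally: 2 ring(s) + 10 π bond(s) = 12.)

12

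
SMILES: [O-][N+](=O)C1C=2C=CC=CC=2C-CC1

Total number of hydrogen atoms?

11

Hydrogens are implicit in SMILES; fill each atom to its normal valence:
  4 × C (aromatic): 1 H each → 4
  3 × C: 2 H each → 6
  2 × C (aromatic): no H
  1 × C: 1 H
  1 × N (charge +1): no H
  1 × O: no H
  1 × O (charge -1): no H
  Total hydrogens = 11.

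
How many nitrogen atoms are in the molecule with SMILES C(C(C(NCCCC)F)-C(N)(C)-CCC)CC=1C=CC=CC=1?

2

The symbol for nitrogen appears 2 times in the SMILES.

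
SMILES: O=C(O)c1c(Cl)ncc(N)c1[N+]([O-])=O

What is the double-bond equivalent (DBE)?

Molecular formula from the SMILES: C6H4ClN3O4.
DoU = (2C + 2 + N − H − X)/2 = (2·6 + 2 + 3 − 4 − 1)/2 = 12/2 = 6.
(Structurally: 1 ring(s) + 5 π bond(s) = 6.)

6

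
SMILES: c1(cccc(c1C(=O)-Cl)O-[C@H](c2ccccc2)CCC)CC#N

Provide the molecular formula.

Heavy atoms from the SMILES: 19 C, 1 Cl, 1 N, 2 O.
Implicit hydrogens by atom environment:
  8 × C (aromatic): 1 H each → 8
  4 × C (aromatic): no H
  3 × C: 2 H each → 6
  2 × C: no H
  2 × O: no H
  1 × C: 3 H
  1 × C: 1 H
  1 × Cl: no H
  1 × N: no H
  Total hydrogens = 18.
Molecular formula: C19H18ClNO2

C19H18ClNO2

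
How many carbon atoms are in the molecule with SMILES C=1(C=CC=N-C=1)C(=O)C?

7

The symbol for carbon appears 7 times in the SMILES.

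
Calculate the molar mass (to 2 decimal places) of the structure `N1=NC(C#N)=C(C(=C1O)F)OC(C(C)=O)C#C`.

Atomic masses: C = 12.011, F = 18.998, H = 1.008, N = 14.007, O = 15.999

235.17

Molecular formula: C10H6FN3O3.
M = 10×12.011 + 1×18.998 + 6×1.008 + 3×14.007 + 3×15.999 = 235.17 g/mol.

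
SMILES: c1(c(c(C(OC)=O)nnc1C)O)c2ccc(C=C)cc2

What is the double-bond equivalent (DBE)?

10

Molecular formula from the SMILES: C15H14N2O3.
DoU = (2C + 2 + N − H − X)/2 = (2·15 + 2 + 2 − 14 − 0)/2 = 20/2 = 10.
(Structurally: 2 ring(s) + 8 π bond(s) = 10.)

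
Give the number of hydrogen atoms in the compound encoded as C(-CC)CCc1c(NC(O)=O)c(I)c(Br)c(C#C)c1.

Hydrogens are implicit in SMILES; fill each atom to its normal valence:
  5 × C (aromatic): no H
  4 × C: 2 H each → 8
  2 × C: no H
  1 × Br: no H
  1 × C: 3 H
  1 × C (aromatic): 1 H
  1 × C: 1 H
  1 × I: no H
  1 × N: 1 H
  1 × O: 1 H
  1 × O: no H
  Total hydrogens = 15.

15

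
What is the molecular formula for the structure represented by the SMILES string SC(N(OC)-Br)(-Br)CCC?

C5H11Br2NOS

Heavy atoms from the SMILES: 2 Br, 5 C, 1 N, 1 O, 1 S.
Implicit hydrogens by atom environment:
  2 × Br: no H
  2 × C: 3 H each → 6
  2 × C: 2 H each → 4
  1 × C: no H
  1 × N: no H
  1 × O: no H
  1 × S: 1 H
  Total hydrogens = 11.
Molecular formula: C5H11Br2NOS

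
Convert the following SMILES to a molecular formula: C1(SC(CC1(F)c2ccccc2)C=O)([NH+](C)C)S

C13H17FNOS2+

Heavy atoms from the SMILES: 13 C, 1 F, 1 N, 1 O, 2 S.
Implicit hydrogens by atom environment:
  5 × C (aromatic): 1 H each → 5
  2 × C: 3 H each → 6
  2 × C: 1 H each → 2
  2 × C: no H
  1 × C: 2 H
  1 × C (aromatic): no H
  1 × F: no H
  1 × N (charge +1): 1 H
  1 × O: no H
  1 × S: 1 H
  1 × S: no H
  Total hydrogens = 17.
Net charge +1.
Molecular formula: C13H17FNOS2+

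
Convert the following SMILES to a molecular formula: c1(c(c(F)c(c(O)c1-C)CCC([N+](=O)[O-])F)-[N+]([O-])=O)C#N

C11H9F2N3O5

Heavy atoms from the SMILES: 11 C, 2 F, 3 N, 5 O.
Implicit hydrogens by atom environment:
  6 × C (aromatic): no H
  2 × C: 2 H each → 4
  2 × F: no H
  2 × N (charge +1): no H
  2 × O: no H
  2 × O (charge -1): no H
  1 × C: 3 H
  1 × C: 1 H
  1 × C: no H
  1 × N: no H
  1 × O: 1 H
  Total hydrogens = 9.
Molecular formula: C11H9F2N3O5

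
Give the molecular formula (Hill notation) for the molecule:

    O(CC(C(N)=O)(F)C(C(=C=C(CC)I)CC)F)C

Heavy atoms from the SMILES: 12 C, 2 F, 1 I, 1 N, 2 O.
Implicit hydrogens by atom environment:
  5 × C: no H
  3 × C: 3 H each → 9
  3 × C: 2 H each → 6
  2 × F: no H
  2 × O: no H
  1 × C: 1 H
  1 × I: no H
  1 × N: 2 H
  Total hydrogens = 18.
Molecular formula: C12H18F2INO2

C12H18F2INO2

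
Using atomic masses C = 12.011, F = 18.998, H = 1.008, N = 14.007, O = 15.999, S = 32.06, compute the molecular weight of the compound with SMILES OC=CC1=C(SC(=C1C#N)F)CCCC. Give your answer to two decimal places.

Molecular formula: C11H12FNOS.
M = 11×12.011 + 1×18.998 + 12×1.008 + 1×14.007 + 1×15.999 + 1×32.06 = 225.28 g/mol.

225.28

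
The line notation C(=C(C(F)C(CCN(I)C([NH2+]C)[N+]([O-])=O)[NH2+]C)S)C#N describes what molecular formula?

[C10H19FIN5O2S]2+

Heavy atoms from the SMILES: 10 C, 1 F, 1 I, 5 N, 2 O, 1 S.
Implicit hydrogens by atom environment:
  4 × C: 1 H each → 4
  2 × C: 3 H each → 6
  2 × C: 2 H each → 4
  2 × C: no H
  2 × N (charge +1): 2 H each → 4
  2 × N: no H
  1 × F: no H
  1 × I: no H
  1 × N (charge +1): no H
  1 × O: no H
  1 × O (charge -1): no H
  1 × S: 1 H
  Total hydrogens = 19.
Net charge +2.
Molecular formula: [C10H19FIN5O2S]2+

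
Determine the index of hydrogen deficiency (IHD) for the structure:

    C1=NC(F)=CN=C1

Molecular formula from the SMILES: C4H3FN2.
DoU = (2C + 2 + N − H − X)/2 = (2·4 + 2 + 2 − 3 − 1)/2 = 8/2 = 4.
(Structurally: 1 ring(s) + 3 π bond(s) = 4.)

4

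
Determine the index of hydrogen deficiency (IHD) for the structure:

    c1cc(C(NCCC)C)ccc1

Molecular formula from the SMILES: C11H17N.
DoU = (2C + 2 + N − H − X)/2 = (2·11 + 2 + 1 − 17 − 0)/2 = 8/2 = 4.
(Structurally: 1 ring(s) + 3 π bond(s) = 4.)

4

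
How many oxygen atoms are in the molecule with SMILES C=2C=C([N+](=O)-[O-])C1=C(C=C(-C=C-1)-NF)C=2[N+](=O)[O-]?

The symbol for oxygen appears 4 times in the SMILES.

4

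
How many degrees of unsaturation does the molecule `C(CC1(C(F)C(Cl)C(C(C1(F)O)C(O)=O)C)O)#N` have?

Molecular formula from the SMILES: C10H12ClF2NO4.
DoU = (2C + 2 + N − H − X)/2 = (2·10 + 2 + 1 − 12 − 3)/2 = 8/2 = 4.
(Structurally: 1 ring(s) + 3 π bond(s) = 4.)

4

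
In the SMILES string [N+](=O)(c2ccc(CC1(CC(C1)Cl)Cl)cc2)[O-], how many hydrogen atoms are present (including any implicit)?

11

Hydrogens are implicit in SMILES; fill each atom to its normal valence:
  4 × C (aromatic): 1 H each → 4
  3 × C: 2 H each → 6
  2 × C (aromatic): no H
  2 × Cl: no H
  1 × C: 1 H
  1 × C: no H
  1 × N (charge +1): no H
  1 × O: no H
  1 × O (charge -1): no H
  Total hydrogens = 11.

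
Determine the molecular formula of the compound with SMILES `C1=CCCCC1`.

Heavy atoms from the SMILES: 6 C.
Implicit hydrogens by atom environment:
  4 × C: 2 H each → 8
  2 × C: 1 H each → 2
  Total hydrogens = 10.
Molecular formula: C6H10

C6H10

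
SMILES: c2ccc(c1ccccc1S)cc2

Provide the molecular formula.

Heavy atoms from the SMILES: 12 C, 1 S.
Implicit hydrogens by atom environment:
  9 × C (aromatic): 1 H each → 9
  3 × C (aromatic): no H
  1 × S: 1 H
  Total hydrogens = 10.
Molecular formula: C12H10S

C12H10S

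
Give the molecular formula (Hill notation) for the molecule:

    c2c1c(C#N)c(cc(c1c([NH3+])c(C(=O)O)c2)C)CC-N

C15H16N3O2+

Heavy atoms from the SMILES: 15 C, 3 N, 2 O.
Implicit hydrogens by atom environment:
  7 × C (aromatic): no H
  3 × C (aromatic): 1 H each → 3
  2 × C: 2 H each → 4
  2 × C: no H
  1 × C: 3 H
  1 × N (charge +1): 3 H
  1 × N: 2 H
  1 × N: no H
  1 × O: 1 H
  1 × O: no H
  Total hydrogens = 16.
Net charge +1.
Molecular formula: C15H16N3O2+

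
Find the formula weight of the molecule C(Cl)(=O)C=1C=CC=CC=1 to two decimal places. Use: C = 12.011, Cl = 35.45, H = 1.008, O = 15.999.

Molecular formula: C7H5ClO.
M = 7×12.011 + 1×35.45 + 5×1.008 + 1×15.999 = 140.57 g/mol.

140.57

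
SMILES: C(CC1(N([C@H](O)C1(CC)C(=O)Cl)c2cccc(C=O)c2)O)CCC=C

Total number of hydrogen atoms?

24

Hydrogens are implicit in SMILES; fill each atom to its normal valence:
  6 × C: 2 H each → 12
  4 × C (aromatic): 1 H each → 4
  3 × C: 1 H each → 3
  3 × C: no H
  2 × C (aromatic): no H
  2 × O: 1 H each → 2
  2 × O: no H
  1 × C: 3 H
  1 × Cl: no H
  1 × N: no H
  Total hydrogens = 24.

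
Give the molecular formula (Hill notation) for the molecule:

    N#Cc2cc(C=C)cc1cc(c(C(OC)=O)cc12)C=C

Heavy atoms from the SMILES: 17 C, 1 N, 2 O.
Implicit hydrogens by atom environment:
  6 × C (aromatic): no H
  4 × C (aromatic): 1 H each → 4
  2 × C: 2 H each → 4
  2 × C: 1 H each → 2
  2 × C: no H
  2 × O: no H
  1 × C: 3 H
  1 × N: no H
  Total hydrogens = 13.
Molecular formula: C17H13NO2

C17H13NO2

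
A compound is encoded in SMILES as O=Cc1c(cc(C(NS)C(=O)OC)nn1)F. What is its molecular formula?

C8H8FN3O3S

Heavy atoms from the SMILES: 8 C, 1 F, 3 N, 3 O, 1 S.
Implicit hydrogens by atom environment:
  3 × C (aromatic): no H
  3 × O: no H
  2 × C: 1 H each → 2
  2 × N (aromatic): no H
  1 × C: 3 H
  1 × C (aromatic): 1 H
  1 × C: no H
  1 × F: no H
  1 × N: 1 H
  1 × S: 1 H
  Total hydrogens = 8.
Molecular formula: C8H8FN3O3S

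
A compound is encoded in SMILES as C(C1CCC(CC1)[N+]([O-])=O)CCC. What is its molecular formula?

Heavy atoms from the SMILES: 10 C, 1 N, 2 O.
Implicit hydrogens by atom environment:
  7 × C: 2 H each → 14
  2 × C: 1 H each → 2
  1 × C: 3 H
  1 × N (charge +1): no H
  1 × O: no H
  1 × O (charge -1): no H
  Total hydrogens = 19.
Molecular formula: C10H19NO2

C10H19NO2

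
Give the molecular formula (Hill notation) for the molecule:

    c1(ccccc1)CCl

Heavy atoms from the SMILES: 7 C, 1 Cl.
Implicit hydrogens by atom environment:
  5 × C (aromatic): 1 H each → 5
  1 × C: 2 H
  1 × C (aromatic): no H
  1 × Cl: no H
  Total hydrogens = 7.
Molecular formula: C7H7Cl

C7H7Cl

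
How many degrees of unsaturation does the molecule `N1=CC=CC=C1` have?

Molecular formula from the SMILES: C5H5N.
DoU = (2C + 2 + N − H − X)/2 = (2·5 + 2 + 1 − 5 − 0)/2 = 8/2 = 4.
(Structurally: 1 ring(s) + 3 π bond(s) = 4.)

4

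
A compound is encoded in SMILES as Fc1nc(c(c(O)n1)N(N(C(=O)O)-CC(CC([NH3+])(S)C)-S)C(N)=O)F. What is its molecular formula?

Heavy atoms from the SMILES: 11 C, 2 F, 6 N, 4 O, 2 S.
Implicit hydrogens by atom environment:
  4 × C (aromatic): no H
  3 × C: no H
  2 × C: 2 H each → 4
  2 × F: no H
  2 × N (aromatic): no H
  2 × N: no H
  2 × O: 1 H each → 2
  2 × O: no H
  2 × S: 1 H each → 2
  1 × C: 3 H
  1 × C: 1 H
  1 × N (charge +1): 3 H
  1 × N: 2 H
  Total hydrogens = 17.
Net charge +1.
Molecular formula: C11H17F2N6O4S2+

C11H17F2N6O4S2+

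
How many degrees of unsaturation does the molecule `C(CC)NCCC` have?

0

Molecular formula from the SMILES: C6H15N.
DoU = (2C + 2 + N − H − X)/2 = (2·6 + 2 + 1 − 15 − 0)/2 = 0/2 = 0.
(Structurally: 0 ring(s) + 0 π bond(s) = 0.)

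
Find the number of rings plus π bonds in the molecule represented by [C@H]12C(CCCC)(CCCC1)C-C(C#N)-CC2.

Molecular formula from the SMILES: C15H25N.
DoU = (2C + 2 + N − H − X)/2 = (2·15 + 2 + 1 − 25 − 0)/2 = 8/2 = 4.
(Structurally: 2 ring(s) + 2 π bond(s) = 4.)

4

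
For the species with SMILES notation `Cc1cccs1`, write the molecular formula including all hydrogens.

C5H6S

Heavy atoms from the SMILES: 5 C, 1 S.
Implicit hydrogens by atom environment:
  3 × C (aromatic): 1 H each → 3
  1 × C: 3 H
  1 × C (aromatic): no H
  1 × S (aromatic): no H
  Total hydrogens = 6.
Molecular formula: C5H6S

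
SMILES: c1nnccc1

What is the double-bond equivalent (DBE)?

Molecular formula from the SMILES: C4H4N2.
DoU = (2C + 2 + N − H − X)/2 = (2·4 + 2 + 2 − 4 − 0)/2 = 8/2 = 4.
(Structurally: 1 ring(s) + 3 π bond(s) = 4.)

4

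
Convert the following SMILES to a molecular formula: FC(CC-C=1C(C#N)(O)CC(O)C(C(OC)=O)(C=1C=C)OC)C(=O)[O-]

C16H19FNO7-

Heavy atoms from the SMILES: 16 C, 1 F, 1 N, 7 O.
Implicit hydrogens by atom environment:
  7 × C: no H
  4 × C: 2 H each → 8
  4 × O: no H
  3 × C: 1 H each → 3
  2 × C: 3 H each → 6
  2 × O: 1 H each → 2
  1 × F: no H
  1 × N: no H
  1 × O (charge -1): no H
  Total hydrogens = 19.
Net charge -1.
Molecular formula: C16H19FNO7-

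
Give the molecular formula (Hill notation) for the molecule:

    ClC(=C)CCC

C5H9Cl

Heavy atoms from the SMILES: 5 C, 1 Cl.
Implicit hydrogens by atom environment:
  3 × C: 2 H each → 6
  1 × C: 3 H
  1 × C: no H
  1 × Cl: no H
  Total hydrogens = 9.
Molecular formula: C5H9Cl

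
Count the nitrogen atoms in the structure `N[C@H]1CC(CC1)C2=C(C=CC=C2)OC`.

The symbol for nitrogen appears 1 time in the SMILES.

1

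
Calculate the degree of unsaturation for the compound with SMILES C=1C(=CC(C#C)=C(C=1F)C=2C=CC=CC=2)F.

10

Molecular formula from the SMILES: C14H8F2.
DoU = (2C + 2 + N − H − X)/2 = (2·14 + 2 + 0 − 8 − 2)/2 = 20/2 = 10.
(Structurally: 2 ring(s) + 8 π bond(s) = 10.)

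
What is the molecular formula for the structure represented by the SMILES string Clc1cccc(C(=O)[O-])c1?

Heavy atoms from the SMILES: 7 C, 1 Cl, 2 O.
Implicit hydrogens by atom environment:
  4 × C (aromatic): 1 H each → 4
  2 × C (aromatic): no H
  1 × C: no H
  1 × Cl: no H
  1 × O: no H
  1 × O (charge -1): no H
  Total hydrogens = 4.
Net charge -1.
Molecular formula: C7H4ClO2-

C7H4ClO2-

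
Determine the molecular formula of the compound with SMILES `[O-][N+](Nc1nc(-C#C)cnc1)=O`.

C6H4N4O2

Heavy atoms from the SMILES: 6 C, 4 N, 2 O.
Implicit hydrogens by atom environment:
  2 × C (aromatic): 1 H each → 2
  2 × C (aromatic): no H
  2 × N (aromatic): no H
  1 × C: 1 H
  1 × C: no H
  1 × N: 1 H
  1 × N (charge +1): no H
  1 × O: no H
  1 × O (charge -1): no H
  Total hydrogens = 4.
Molecular formula: C6H4N4O2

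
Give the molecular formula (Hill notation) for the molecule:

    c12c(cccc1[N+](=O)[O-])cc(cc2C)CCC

Heavy atoms from the SMILES: 14 C, 1 N, 2 O.
Implicit hydrogens by atom environment:
  5 × C (aromatic): 1 H each → 5
  5 × C (aromatic): no H
  2 × C: 3 H each → 6
  2 × C: 2 H each → 4
  1 × N (charge +1): no H
  1 × O: no H
  1 × O (charge -1): no H
  Total hydrogens = 15.
Molecular formula: C14H15NO2

C14H15NO2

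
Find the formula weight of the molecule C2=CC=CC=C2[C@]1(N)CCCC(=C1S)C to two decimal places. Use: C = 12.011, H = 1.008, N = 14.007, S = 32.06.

219.35

Molecular formula: C13H17NS.
M = 13×12.011 + 17×1.008 + 1×14.007 + 1×32.06 = 219.35 g/mol.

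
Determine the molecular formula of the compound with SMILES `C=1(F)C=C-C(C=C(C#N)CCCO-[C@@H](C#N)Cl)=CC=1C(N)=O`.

C15H13ClFN3O2

Heavy atoms from the SMILES: 15 C, 1 Cl, 1 F, 3 N, 2 O.
Implicit hydrogens by atom environment:
  4 × C: no H
  3 × C: 2 H each → 6
  3 × C (aromatic): 1 H each → 3
  3 × C (aromatic): no H
  2 × C: 1 H each → 2
  2 × N: no H
  2 × O: no H
  1 × Cl: no H
  1 × F: no H
  1 × N: 2 H
  Total hydrogens = 13.
Molecular formula: C15H13ClFN3O2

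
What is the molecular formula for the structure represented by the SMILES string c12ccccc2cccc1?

C10H8

Heavy atoms from the SMILES: 10 C.
Implicit hydrogens by atom environment:
  8 × C (aromatic): 1 H each → 8
  2 × C (aromatic): no H
  Total hydrogens = 8.
Molecular formula: C10H8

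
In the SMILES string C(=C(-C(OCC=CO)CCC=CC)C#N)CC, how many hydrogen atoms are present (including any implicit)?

21

Hydrogens are implicit in SMILES; fill each atom to its normal valence:
  6 × C: 1 H each → 6
  4 × C: 2 H each → 8
  2 × C: 3 H each → 6
  2 × C: no H
  1 × N: no H
  1 × O: 1 H
  1 × O: no H
  Total hydrogens = 21.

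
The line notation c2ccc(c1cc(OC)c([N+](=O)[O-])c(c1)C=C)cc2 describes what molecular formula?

C15H13NO3

Heavy atoms from the SMILES: 15 C, 1 N, 3 O.
Implicit hydrogens by atom environment:
  7 × C (aromatic): 1 H each → 7
  5 × C (aromatic): no H
  2 × O: no H
  1 × C: 3 H
  1 × C: 2 H
  1 × C: 1 H
  1 × N (charge +1): no H
  1 × O (charge -1): no H
  Total hydrogens = 13.
Molecular formula: C15H13NO3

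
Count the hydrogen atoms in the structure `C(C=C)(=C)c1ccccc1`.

Hydrogens are implicit in SMILES; fill each atom to its normal valence:
  5 × C (aromatic): 1 H each → 5
  2 × C: 2 H each → 4
  1 × C: 1 H
  1 × C: no H
  1 × C (aromatic): no H
  Total hydrogens = 10.

10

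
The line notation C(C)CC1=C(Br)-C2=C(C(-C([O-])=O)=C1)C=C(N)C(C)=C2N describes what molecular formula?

Heavy atoms from the SMILES: 1 Br, 15 C, 2 N, 2 O.
Implicit hydrogens by atom environment:
  8 × C (aromatic): no H
  2 × C: 3 H each → 6
  2 × C: 2 H each → 4
  2 × C (aromatic): 1 H each → 2
  2 × N: 2 H each → 4
  1 × Br: no H
  1 × C: no H
  1 × O: no H
  1 × O (charge -1): no H
  Total hydrogens = 16.
Net charge -1.
Molecular formula: C15H16BrN2O2-

C15H16BrN2O2-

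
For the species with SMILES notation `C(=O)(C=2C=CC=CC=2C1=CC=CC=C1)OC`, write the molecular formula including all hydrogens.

C14H12O2

Heavy atoms from the SMILES: 14 C, 2 O.
Implicit hydrogens by atom environment:
  9 × C (aromatic): 1 H each → 9
  3 × C (aromatic): no H
  2 × O: no H
  1 × C: 3 H
  1 × C: no H
  Total hydrogens = 12.
Molecular formula: C14H12O2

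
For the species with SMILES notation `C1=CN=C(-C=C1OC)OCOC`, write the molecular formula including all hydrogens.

Heavy atoms from the SMILES: 8 C, 1 N, 3 O.
Implicit hydrogens by atom environment:
  3 × C (aromatic): 1 H each → 3
  3 × O: no H
  2 × C: 3 H each → 6
  2 × C (aromatic): no H
  1 × C: 2 H
  1 × N (aromatic): no H
  Total hydrogens = 11.
Molecular formula: C8H11NO3

C8H11NO3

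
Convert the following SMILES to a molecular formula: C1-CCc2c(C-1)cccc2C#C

Heavy atoms from the SMILES: 12 C.
Implicit hydrogens by atom environment:
  4 × C: 2 H each → 8
  3 × C (aromatic): 1 H each → 3
  3 × C (aromatic): no H
  1 × C: 1 H
  1 × C: no H
  Total hydrogens = 12.
Molecular formula: C12H12

C12H12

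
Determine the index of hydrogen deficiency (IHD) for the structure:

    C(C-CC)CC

Molecular formula from the SMILES: C6H14.
DoU = (2C + 2 + N − H − X)/2 = (2·6 + 2 + 0 − 14 − 0)/2 = 0/2 = 0.
(Structurally: 0 ring(s) + 0 π bond(s) = 0.)

0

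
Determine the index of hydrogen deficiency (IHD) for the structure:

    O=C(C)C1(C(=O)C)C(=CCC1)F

Molecular formula from the SMILES: C9H11FO2.
DoU = (2C + 2 + N − H − X)/2 = (2·9 + 2 + 0 − 11 − 1)/2 = 8/2 = 4.
(Structurally: 1 ring(s) + 3 π bond(s) = 4.)

4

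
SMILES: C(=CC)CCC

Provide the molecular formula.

Heavy atoms from the SMILES: 6 C.
Implicit hydrogens by atom environment:
  2 × C: 3 H each → 6
  2 × C: 2 H each → 4
  2 × C: 1 H each → 2
  Total hydrogens = 12.
Molecular formula: C6H12

C6H12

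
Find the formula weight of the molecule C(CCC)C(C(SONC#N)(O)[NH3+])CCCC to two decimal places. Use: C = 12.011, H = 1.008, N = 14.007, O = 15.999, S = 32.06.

Molecular formula: C11H24N3O2S+.
M = 11×12.011 + 24×1.008 + 3×14.007 + 2×15.999 + 1×32.06 = 262.39 g/mol.

262.39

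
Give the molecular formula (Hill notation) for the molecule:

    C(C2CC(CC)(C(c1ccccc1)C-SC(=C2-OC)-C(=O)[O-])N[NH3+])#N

Heavy atoms from the SMILES: 18 C, 3 N, 3 O, 1 S.
Implicit hydrogens by atom environment:
  5 × C (aromatic): 1 H each → 5
  5 × C: no H
  3 × C: 2 H each → 6
  2 × C: 3 H each → 6
  2 × C: 1 H each → 2
  2 × O: no H
  1 × C (aromatic): no H
  1 × N (charge +1): 3 H
  1 × N: 1 H
  1 × N: no H
  1 × O (charge -1): no H
  1 × S: no H
  Total hydrogens = 23.
Molecular formula: C18H23N3O3S

C18H23N3O3S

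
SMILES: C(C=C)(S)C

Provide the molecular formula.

C4H8S

Heavy atoms from the SMILES: 4 C, 1 S.
Implicit hydrogens by atom environment:
  2 × C: 1 H each → 2
  1 × C: 3 H
  1 × C: 2 H
  1 × S: 1 H
  Total hydrogens = 8.
Molecular formula: C4H8S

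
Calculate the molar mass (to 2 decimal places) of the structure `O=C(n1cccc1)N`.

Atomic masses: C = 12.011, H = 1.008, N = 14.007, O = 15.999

110.12

Molecular formula: C5H6N2O.
M = 5×12.011 + 6×1.008 + 2×14.007 + 1×15.999 = 110.12 g/mol.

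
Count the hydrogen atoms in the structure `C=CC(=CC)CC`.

12

Hydrogens are implicit in SMILES; fill each atom to its normal valence:
  2 × C: 3 H each → 6
  2 × C: 2 H each → 4
  2 × C: 1 H each → 2
  1 × C: no H
  Total hydrogens = 12.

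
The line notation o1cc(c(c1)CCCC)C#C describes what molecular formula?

C10H12O

Heavy atoms from the SMILES: 10 C, 1 O.
Implicit hydrogens by atom environment:
  3 × C: 2 H each → 6
  2 × C (aromatic): 1 H each → 2
  2 × C (aromatic): no H
  1 × C: 3 H
  1 × C: 1 H
  1 × C: no H
  1 × O (aromatic): no H
  Total hydrogens = 12.
Molecular formula: C10H12O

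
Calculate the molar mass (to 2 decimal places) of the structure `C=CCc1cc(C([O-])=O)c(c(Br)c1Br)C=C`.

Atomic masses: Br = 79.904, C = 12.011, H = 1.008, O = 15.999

Molecular formula: C12H9Br2O2-.
M = 2×79.904 + 12×12.011 + 9×1.008 + 2×15.999 = 345.01 g/mol.

345.01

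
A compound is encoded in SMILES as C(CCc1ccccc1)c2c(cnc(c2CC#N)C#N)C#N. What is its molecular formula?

Heavy atoms from the SMILES: 18 C, 4 N.
Implicit hydrogens by atom environment:
  6 × C (aromatic): 1 H each → 6
  5 × C (aromatic): no H
  4 × C: 2 H each → 8
  3 × C: no H
  3 × N: no H
  1 × N (aromatic): no H
  Total hydrogens = 14.
Molecular formula: C18H14N4

C18H14N4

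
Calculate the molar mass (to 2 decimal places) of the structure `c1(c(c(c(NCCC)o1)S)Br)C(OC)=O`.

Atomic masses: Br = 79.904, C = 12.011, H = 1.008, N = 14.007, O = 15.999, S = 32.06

Molecular formula: C9H12BrNO3S.
M = 1×79.904 + 9×12.011 + 12×1.008 + 1×14.007 + 3×15.999 + 1×32.06 = 294.16 g/mol.

294.16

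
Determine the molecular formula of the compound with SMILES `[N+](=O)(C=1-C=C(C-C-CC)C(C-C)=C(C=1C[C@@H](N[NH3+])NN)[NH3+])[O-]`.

[C14H28N6O2]2+

Heavy atoms from the SMILES: 14 C, 6 N, 2 O.
Implicit hydrogens by atom environment:
  5 × C: 2 H each → 10
  5 × C (aromatic): no H
  2 × C: 3 H each → 6
  2 × N (charge +1): 3 H each → 6
  2 × N: 1 H each → 2
  1 × C (aromatic): 1 H
  1 × C: 1 H
  1 × N: 2 H
  1 × N (charge +1): no H
  1 × O: no H
  1 × O (charge -1): no H
  Total hydrogens = 28.
Net charge +2.
Molecular formula: [C14H28N6O2]2+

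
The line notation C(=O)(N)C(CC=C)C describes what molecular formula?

C6H11NO

Heavy atoms from the SMILES: 6 C, 1 N, 1 O.
Implicit hydrogens by atom environment:
  2 × C: 2 H each → 4
  2 × C: 1 H each → 2
  1 × C: 3 H
  1 × C: no H
  1 × N: 2 H
  1 × O: no H
  Total hydrogens = 11.
Molecular formula: C6H11NO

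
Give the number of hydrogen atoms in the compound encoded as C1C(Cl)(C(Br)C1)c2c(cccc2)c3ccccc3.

14

Hydrogens are implicit in SMILES; fill each atom to its normal valence:
  9 × C (aromatic): 1 H each → 9
  3 × C (aromatic): no H
  2 × C: 2 H each → 4
  1 × Br: no H
  1 × C: 1 H
  1 × C: no H
  1 × Cl: no H
  Total hydrogens = 14.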